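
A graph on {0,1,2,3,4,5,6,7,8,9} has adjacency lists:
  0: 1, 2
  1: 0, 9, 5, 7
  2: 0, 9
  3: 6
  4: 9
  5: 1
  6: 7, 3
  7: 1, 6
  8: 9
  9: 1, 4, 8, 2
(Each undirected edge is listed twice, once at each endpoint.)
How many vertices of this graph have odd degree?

Degrees: 0:2, 1:4, 2:2, 3:1, 4:1, 5:1, 6:2, 7:2, 8:1, 9:4
Odd-degree vertices: 3, 4, 5, 8.

4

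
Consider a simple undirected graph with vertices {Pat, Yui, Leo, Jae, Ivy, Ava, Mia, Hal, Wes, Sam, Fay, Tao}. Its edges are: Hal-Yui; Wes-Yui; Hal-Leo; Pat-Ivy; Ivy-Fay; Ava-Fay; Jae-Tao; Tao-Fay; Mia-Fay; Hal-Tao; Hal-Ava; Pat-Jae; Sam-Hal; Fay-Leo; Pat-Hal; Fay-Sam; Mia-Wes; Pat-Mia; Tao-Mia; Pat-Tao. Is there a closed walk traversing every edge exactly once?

Degrees: Pat:5, Yui:2, Leo:2, Jae:2, Ivy:2, Ava:2, Mia:4, Hal:6, Wes:2, Sam:2, Fay:6, Tao:5
Vertices with odd degree: Pat, Tao. An Eulerian circuit requires all degrees even.

No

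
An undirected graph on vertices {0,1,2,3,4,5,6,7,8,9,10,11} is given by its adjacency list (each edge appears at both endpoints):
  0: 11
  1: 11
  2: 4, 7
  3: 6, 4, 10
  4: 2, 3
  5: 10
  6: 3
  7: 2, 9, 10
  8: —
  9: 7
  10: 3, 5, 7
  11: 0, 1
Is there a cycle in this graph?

Yes

The graph has 12 vertices, 10 edges, and 3 connected components.
Since 10 > 12 - 3, a cycle must exist; for instance 2-7-10-3-4-2.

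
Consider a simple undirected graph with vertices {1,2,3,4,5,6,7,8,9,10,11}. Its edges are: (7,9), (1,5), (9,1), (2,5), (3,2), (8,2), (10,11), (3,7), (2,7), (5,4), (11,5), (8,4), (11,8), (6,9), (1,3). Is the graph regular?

Degrees: 1:3, 2:4, 3:3, 4:2, 5:4, 6:1, 7:3, 8:3, 9:3, 10:1, 11:3
Degrees are not all equal (e.g. deg(6)=1 but deg(2)=4); not regular.

No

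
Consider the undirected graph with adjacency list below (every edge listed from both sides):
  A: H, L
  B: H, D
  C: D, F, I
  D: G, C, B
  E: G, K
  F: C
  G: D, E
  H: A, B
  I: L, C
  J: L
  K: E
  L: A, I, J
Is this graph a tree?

No

|V| = 12, |E| = 12.
Connected but with 12 > 11 edges, so it has a cycle and is not a tree.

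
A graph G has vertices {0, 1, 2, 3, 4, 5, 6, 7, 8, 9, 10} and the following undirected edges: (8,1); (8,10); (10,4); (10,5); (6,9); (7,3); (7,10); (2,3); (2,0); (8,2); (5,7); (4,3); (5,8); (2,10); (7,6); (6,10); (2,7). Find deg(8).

4

Neighbors of 8: 1, 2, 5, 10.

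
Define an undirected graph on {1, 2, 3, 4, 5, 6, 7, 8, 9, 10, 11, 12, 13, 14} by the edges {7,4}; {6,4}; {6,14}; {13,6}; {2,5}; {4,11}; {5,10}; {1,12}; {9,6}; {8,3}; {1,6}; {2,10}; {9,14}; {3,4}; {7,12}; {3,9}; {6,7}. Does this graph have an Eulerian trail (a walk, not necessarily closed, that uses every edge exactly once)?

No

Degrees: 1:2, 2:2, 3:3, 4:4, 5:2, 6:6, 7:3, 8:1, 9:3, 10:2, 11:1, 12:2, 13:1, 14:2
Odd-degree vertices: 3, 7, 8, 9, 11, 13 (6 total).
With 6 odd-degree vertices (more than two), no single trail can use every edge.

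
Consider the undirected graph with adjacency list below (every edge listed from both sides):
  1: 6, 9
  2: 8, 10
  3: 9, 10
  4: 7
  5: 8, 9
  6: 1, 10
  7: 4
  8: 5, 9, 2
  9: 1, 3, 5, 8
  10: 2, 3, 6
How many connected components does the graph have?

Component: {4, 7}
Component: {1, 2, 3, 5, 6, 8, 9, 10}

2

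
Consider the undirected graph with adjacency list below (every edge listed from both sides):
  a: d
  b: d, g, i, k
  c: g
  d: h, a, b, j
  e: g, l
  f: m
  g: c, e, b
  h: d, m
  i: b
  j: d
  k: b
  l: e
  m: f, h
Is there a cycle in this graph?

No

|V| = 13, |E| = 12, number of components = 1.
Since 12 = 13 - 1, the graph is a forest and contains no cycle.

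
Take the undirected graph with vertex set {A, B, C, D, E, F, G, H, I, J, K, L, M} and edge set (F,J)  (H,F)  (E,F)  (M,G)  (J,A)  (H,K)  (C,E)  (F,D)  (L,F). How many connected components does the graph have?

Component: {B}
Component: {I}
Component: {G, M}
Component: {A, C, D, E, F, H, J, K, L}

4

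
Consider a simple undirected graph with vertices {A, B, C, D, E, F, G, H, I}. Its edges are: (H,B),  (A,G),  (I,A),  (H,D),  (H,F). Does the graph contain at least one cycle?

No

The graph has 9 vertices, 5 edges, and 4 connected components.
A forest on 9 vertices with 4 components has exactly 5 edges, which matches — so no cycle.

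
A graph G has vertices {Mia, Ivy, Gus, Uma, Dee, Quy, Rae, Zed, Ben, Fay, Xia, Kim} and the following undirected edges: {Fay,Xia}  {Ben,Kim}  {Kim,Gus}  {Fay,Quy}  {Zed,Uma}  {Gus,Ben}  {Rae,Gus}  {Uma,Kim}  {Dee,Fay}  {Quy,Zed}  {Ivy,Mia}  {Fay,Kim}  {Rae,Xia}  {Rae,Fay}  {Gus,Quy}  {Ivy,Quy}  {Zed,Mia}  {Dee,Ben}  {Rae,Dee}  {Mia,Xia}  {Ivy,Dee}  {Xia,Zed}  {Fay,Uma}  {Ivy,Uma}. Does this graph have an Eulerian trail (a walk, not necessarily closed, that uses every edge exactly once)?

Yes

Degrees: Mia:3, Ivy:4, Gus:4, Uma:4, Dee:4, Quy:4, Rae:4, Zed:4, Ben:3, Fay:6, Xia:4, Kim:4
Odd-degree vertices: Mia, Ben (2 total).
With 2 odd-degree vertices and all edges in one connected piece, an Eulerian trail exists (from Mia to Ben).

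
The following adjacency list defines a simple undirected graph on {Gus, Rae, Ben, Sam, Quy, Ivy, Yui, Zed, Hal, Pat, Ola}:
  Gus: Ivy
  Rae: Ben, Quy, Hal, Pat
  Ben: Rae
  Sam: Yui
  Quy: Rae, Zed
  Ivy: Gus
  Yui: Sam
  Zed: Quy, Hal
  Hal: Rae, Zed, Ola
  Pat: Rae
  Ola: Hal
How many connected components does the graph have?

Component: {Gus, Ivy}
Component: {Sam, Yui}
Component: {Rae, Ben, Quy, Zed, Hal, Pat, Ola}

3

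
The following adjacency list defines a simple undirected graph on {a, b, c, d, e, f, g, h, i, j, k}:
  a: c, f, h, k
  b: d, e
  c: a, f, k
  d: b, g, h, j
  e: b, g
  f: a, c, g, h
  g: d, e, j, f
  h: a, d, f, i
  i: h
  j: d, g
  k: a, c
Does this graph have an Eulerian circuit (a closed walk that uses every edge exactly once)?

No

Degrees: a:4, b:2, c:3, d:4, e:2, f:4, g:4, h:4, i:1, j:2, k:2
c, i have odd degree; an Eulerian circuit needs every degree to be even, so none exists.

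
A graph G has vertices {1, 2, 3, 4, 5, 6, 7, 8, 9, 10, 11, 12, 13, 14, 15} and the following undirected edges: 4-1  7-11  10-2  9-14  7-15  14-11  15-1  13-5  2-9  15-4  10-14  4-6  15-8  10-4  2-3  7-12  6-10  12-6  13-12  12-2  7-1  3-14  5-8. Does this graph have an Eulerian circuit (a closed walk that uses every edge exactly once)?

Degrees: 1:3, 2:4, 3:2, 4:4, 5:2, 6:3, 7:4, 8:2, 9:2, 10:4, 11:2, 12:4, 13:2, 14:4, 15:4
Vertices with odd degree: 1, 6. An Eulerian circuit requires all degrees even.

No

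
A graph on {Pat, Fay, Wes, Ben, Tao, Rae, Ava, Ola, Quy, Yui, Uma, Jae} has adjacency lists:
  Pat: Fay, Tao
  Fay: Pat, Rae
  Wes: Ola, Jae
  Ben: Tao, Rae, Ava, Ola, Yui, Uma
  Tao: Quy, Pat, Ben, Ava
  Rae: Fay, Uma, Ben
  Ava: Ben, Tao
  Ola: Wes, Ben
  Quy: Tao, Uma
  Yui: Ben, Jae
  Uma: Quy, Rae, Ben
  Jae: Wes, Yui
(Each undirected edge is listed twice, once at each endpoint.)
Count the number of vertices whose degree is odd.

Degrees: Pat:2, Fay:2, Wes:2, Ben:6, Tao:4, Rae:3, Ava:2, Ola:2, Quy:2, Yui:2, Uma:3, Jae:2
Odd-degree vertices: Rae, Uma.

2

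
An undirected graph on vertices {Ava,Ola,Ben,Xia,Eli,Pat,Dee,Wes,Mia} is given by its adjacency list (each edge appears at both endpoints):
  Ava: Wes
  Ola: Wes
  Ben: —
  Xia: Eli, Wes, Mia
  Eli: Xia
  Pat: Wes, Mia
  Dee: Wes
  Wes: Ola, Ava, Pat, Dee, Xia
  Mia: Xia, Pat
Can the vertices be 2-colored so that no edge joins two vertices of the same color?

Yes

A valid 2-coloring puts {Ben, Eli, Wes, Mia} on one side and {Ava, Ola, Xia, Pat, Dee} on the other; every edge crosses between the two sides.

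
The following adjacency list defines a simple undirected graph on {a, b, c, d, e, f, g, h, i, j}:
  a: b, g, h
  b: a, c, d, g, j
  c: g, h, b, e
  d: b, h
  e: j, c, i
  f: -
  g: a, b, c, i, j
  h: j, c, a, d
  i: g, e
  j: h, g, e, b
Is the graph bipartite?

b-g-j-b is an odd cycle (length 3), and a bipartite graph can contain only even cycles.

No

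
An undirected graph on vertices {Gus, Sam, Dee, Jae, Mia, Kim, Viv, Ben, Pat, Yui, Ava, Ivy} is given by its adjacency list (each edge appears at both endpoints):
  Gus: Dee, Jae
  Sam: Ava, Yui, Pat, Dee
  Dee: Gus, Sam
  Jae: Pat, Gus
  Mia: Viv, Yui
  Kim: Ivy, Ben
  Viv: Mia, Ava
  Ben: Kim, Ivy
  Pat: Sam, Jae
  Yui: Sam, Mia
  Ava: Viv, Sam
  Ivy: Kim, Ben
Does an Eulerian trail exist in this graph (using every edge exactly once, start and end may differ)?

Degrees: Gus:2, Sam:4, Dee:2, Jae:2, Mia:2, Kim:2, Viv:2, Ben:2, Pat:2, Yui:2, Ava:2, Ivy:2
Odd-degree vertices: none (0 total).
The edges lie in more than one component, so no single trail can cover them all.

No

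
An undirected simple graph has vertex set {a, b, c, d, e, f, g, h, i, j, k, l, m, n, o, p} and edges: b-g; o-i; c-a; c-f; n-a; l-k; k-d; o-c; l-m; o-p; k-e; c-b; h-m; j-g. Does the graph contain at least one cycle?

No

|V| = 16, |E| = 14, number of components = 2.
Since 14 = 16 - 2, the graph is a forest and contains no cycle.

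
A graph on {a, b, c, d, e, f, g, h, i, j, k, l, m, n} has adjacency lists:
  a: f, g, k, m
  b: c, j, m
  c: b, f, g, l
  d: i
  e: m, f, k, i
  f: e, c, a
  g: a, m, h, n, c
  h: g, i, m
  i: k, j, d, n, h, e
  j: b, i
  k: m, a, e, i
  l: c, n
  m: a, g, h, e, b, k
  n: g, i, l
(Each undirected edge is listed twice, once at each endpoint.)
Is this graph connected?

Yes

A breadth-first search from a visits a, m, f, k, g, h, e, b, c, i, n, j, l, d — all 14 vertices — so the graph is connected.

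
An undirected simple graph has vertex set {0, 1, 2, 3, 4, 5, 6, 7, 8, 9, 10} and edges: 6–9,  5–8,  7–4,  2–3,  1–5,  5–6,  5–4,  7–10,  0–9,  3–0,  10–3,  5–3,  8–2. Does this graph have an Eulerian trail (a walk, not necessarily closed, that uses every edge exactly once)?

Yes

Degrees: 0:2, 1:1, 2:2, 3:4, 4:2, 5:5, 6:2, 7:2, 8:2, 9:2, 10:2
Odd-degree vertices: 1, 5 (2 total).
With 2 odd-degree vertices and all edges in one connected piece, an Eulerian trail exists (from 1 to 5).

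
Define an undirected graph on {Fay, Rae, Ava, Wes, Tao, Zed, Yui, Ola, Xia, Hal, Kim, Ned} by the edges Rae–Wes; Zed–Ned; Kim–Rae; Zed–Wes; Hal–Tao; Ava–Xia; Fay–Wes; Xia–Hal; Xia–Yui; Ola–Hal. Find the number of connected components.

2

Component: {Fay, Rae, Wes, Zed, Kim, Ned}
Component: {Ava, Tao, Yui, Ola, Xia, Hal}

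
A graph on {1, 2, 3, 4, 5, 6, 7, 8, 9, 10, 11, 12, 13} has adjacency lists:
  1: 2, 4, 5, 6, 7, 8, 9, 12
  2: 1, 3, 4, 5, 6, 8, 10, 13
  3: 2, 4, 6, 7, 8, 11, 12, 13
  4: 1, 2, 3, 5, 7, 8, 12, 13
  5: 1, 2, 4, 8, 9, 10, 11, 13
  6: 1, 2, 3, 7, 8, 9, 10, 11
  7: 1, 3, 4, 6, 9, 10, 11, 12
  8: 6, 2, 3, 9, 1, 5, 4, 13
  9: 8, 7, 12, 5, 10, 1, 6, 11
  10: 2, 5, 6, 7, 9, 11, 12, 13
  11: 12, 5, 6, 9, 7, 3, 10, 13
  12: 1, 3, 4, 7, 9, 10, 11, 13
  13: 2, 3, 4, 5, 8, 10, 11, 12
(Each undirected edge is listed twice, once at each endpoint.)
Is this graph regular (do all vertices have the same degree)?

Yes

Degrees: 1:8, 2:8, 3:8, 4:8, 5:8, 6:8, 7:8, 8:8, 9:8, 10:8, 11:8, 12:8, 13:8
All degrees equal 8; the graph is regular.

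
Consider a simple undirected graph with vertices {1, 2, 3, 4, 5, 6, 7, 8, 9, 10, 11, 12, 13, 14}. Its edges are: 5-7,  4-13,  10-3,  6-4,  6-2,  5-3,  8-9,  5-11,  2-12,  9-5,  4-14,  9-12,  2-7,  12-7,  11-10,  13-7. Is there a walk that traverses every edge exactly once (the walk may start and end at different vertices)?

Degrees: 1:0, 2:3, 3:2, 4:3, 5:4, 6:2, 7:4, 8:1, 9:3, 10:2, 11:2, 12:3, 13:2, 14:1
Odd-degree vertices: 2, 4, 8, 9, 12, 14 (6 total).
An Eulerian trail requires 0 or 2 odd-degree vertices; here there are 6.

No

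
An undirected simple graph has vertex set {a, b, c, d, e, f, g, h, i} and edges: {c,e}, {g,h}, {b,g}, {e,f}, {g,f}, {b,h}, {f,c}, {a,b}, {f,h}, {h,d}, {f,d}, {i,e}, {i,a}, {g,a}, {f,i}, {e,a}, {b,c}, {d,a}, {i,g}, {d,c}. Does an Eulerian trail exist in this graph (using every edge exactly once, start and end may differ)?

Yes

Degrees: a:5, b:4, c:4, d:4, e:4, f:6, g:5, h:4, i:4
Odd-degree vertices: a, g (2 total).
With 2 odd-degree vertices and all edges in one connected piece, an Eulerian trail exists (from a to g).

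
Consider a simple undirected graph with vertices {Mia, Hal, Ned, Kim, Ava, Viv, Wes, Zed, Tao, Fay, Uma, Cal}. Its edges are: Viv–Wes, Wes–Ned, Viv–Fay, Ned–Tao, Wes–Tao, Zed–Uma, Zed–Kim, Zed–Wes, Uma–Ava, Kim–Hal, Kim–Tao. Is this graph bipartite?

Tao-Ned-Wes-Tao is an odd cycle (length 3), and a bipartite graph can contain only even cycles.

No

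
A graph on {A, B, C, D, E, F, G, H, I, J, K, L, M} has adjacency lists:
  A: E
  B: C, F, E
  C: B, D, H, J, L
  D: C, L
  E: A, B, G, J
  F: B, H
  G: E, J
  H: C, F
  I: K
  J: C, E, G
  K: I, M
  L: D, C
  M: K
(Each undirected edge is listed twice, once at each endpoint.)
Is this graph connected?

Component: {I, K, M}
Component: {A, B, C, D, E, F, G, H, J, L}
There are 2 separate components, so the graph is not connected.

No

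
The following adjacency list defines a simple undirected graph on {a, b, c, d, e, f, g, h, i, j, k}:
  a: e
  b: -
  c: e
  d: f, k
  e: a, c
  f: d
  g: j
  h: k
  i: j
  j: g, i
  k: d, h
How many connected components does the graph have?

4

Component: {b}
Component: {a, c, e}
Component: {g, i, j}
Component: {d, f, h, k}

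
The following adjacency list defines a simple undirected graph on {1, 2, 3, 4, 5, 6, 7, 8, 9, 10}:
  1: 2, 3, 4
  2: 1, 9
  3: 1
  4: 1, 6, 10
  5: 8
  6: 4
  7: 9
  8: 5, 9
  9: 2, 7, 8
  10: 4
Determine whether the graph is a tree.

The graph has 10 vertices and 9 edges.
It is connected with exactly 9 edges, hence acyclic — it is a tree.

Yes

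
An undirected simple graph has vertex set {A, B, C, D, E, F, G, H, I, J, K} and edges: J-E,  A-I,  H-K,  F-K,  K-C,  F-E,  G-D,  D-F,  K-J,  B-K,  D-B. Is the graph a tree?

The graph has 11 vertices and 11 edges.
It is not connected, so it is not a tree.

No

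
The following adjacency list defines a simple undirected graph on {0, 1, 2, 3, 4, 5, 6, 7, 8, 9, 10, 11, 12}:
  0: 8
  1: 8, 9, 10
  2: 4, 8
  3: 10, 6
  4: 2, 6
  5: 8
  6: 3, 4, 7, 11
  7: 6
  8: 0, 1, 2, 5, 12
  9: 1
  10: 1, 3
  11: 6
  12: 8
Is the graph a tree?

No

The graph has 13 vertices and 13 edges.
Connected but with 13 > 12 edges, so it has a cycle and is not a tree.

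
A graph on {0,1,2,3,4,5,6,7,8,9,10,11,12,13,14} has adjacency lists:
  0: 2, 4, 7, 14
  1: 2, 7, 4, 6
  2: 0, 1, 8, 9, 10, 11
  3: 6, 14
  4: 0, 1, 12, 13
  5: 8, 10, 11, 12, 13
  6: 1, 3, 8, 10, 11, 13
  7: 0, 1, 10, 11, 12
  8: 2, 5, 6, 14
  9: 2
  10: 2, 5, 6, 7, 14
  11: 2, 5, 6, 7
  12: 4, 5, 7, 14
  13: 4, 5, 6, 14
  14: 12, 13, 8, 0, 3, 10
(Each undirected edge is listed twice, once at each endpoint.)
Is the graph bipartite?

Partition the vertices as {2, 4, 5, 6, 7, 14} vs {0, 1, 3, 8, 9, 10, 11, 12, 13}. Each listed edge has one endpoint in each part, so the graph is bipartite.

Yes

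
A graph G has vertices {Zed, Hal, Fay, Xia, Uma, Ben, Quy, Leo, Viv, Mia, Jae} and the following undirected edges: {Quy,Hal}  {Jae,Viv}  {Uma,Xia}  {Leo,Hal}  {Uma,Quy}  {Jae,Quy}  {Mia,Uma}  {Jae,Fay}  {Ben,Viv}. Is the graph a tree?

No

|V| = 11, |E| = 9.
It splits into 2 components, so it cannot be a tree.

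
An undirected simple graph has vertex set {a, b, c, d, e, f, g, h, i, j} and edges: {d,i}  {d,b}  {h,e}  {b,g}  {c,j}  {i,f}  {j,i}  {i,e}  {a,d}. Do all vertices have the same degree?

Degrees: a:1, b:2, c:1, d:3, e:2, f:1, g:1, h:1, i:4, j:2
Degrees are not all equal (e.g. deg(a)=1 but deg(i)=4); not regular.

No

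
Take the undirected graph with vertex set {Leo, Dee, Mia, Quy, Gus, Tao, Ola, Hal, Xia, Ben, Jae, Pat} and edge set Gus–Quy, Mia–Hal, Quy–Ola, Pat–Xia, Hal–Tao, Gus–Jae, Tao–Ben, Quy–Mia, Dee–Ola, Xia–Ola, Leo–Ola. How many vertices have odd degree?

6

Degrees: Leo:1, Dee:1, Mia:2, Quy:3, Gus:2, Tao:2, Ola:4, Hal:2, Xia:2, Ben:1, Jae:1, Pat:1
Odd-degree vertices: Leo, Dee, Quy, Ben, Jae, Pat.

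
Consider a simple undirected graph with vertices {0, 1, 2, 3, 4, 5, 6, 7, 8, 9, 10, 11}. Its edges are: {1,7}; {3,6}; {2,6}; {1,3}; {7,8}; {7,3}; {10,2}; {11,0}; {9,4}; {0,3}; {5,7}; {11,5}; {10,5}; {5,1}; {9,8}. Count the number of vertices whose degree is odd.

2

Degrees: 0:2, 1:3, 2:2, 3:4, 4:1, 5:4, 6:2, 7:4, 8:2, 9:2, 10:2, 11:2
Odd-degree vertices: 1, 4.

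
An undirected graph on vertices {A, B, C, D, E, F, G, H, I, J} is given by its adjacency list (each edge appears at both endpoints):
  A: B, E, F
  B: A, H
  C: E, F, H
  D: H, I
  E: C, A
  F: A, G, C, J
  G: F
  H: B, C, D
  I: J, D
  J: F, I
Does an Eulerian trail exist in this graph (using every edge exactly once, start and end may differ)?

Degrees: A:3, B:2, C:3, D:2, E:2, F:4, G:1, H:3, I:2, J:2
Odd-degree vertices: A, C, G, H (4 total).
An Eulerian trail requires 0 or 2 odd-degree vertices; here there are 4.

No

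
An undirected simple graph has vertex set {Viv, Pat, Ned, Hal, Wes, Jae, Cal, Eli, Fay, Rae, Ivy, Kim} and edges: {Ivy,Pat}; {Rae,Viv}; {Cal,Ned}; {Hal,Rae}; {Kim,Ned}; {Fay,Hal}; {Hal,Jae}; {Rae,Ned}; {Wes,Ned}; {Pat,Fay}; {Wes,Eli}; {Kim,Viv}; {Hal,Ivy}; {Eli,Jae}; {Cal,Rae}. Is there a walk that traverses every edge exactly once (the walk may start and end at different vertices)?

Yes

Degrees: Viv:2, Pat:2, Ned:4, Hal:4, Wes:2, Jae:2, Cal:2, Eli:2, Fay:2, Rae:4, Ivy:2, Kim:2
Odd-degree vertices: none (0 total).
The non-isolated vertices are connected and exactly 0 have odd degree, so an Eulerian trail exists.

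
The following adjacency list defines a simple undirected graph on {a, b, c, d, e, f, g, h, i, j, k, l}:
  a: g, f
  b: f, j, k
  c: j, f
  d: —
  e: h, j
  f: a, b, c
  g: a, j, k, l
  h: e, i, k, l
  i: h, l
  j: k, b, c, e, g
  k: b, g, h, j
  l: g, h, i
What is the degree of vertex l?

Neighbors of l: g, h, i.

3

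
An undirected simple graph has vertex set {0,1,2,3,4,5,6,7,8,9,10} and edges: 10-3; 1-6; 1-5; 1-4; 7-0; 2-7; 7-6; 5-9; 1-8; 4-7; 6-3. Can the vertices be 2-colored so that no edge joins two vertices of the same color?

Yes

Partition the vertices as {1, 3, 7, 9} vs {0, 2, 4, 5, 6, 8, 10}. Each listed edge has one endpoint in each part, so the graph is bipartite.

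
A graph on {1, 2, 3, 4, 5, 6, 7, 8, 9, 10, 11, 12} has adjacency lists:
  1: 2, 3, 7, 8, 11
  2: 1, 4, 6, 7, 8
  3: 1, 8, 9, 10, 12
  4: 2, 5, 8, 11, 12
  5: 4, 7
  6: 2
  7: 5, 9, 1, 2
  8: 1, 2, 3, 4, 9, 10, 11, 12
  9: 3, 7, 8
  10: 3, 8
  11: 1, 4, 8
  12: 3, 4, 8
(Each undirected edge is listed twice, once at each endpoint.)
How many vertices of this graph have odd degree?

8

Degrees: 1:5, 2:5, 3:5, 4:5, 5:2, 6:1, 7:4, 8:8, 9:3, 10:2, 11:3, 12:3
Odd-degree vertices: 1, 2, 3, 4, 6, 9, 11, 12.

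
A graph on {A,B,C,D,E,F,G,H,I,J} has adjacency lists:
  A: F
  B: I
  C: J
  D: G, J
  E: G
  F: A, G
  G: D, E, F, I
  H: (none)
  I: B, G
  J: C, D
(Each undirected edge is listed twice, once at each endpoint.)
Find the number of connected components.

Component: {H}
Component: {A, B, C, D, E, F, G, I, J}

2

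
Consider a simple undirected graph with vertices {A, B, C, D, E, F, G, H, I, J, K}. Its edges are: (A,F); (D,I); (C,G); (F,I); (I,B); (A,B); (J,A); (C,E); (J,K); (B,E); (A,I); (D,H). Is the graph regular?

Degrees: A:4, B:3, C:2, D:2, E:2, F:2, G:1, H:1, I:4, J:2, K:1
Degrees are not all equal (e.g. deg(G)=1 but deg(A)=4); not regular.

No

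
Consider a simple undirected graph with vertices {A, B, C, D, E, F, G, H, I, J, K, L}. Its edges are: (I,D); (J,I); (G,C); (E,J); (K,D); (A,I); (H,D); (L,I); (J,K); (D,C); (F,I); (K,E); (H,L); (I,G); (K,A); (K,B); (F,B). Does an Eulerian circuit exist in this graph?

Degrees: A:2, B:2, C:2, D:4, E:2, F:2, G:2, H:2, I:6, J:3, K:5, L:2
Vertices with odd degree: J, K. An Eulerian circuit requires all degrees even.

No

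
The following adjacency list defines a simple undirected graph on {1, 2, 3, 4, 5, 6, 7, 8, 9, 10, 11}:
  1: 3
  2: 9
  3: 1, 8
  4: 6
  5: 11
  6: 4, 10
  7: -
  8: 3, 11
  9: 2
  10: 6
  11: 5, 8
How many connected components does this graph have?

4

Component: {7}
Component: {2, 9}
Component: {4, 6, 10}
Component: {1, 3, 5, 8, 11}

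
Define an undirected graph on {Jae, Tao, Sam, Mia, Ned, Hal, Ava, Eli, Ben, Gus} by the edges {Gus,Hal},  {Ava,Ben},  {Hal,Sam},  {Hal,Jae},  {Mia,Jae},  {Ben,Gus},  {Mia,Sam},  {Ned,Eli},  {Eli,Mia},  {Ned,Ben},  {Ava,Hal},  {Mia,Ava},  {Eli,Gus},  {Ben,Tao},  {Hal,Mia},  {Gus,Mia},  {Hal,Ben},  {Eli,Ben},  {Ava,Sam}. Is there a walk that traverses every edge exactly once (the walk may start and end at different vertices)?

Yes

Degrees: Jae:2, Tao:1, Sam:3, Mia:6, Ned:2, Hal:6, Ava:4, Eli:4, Ben:6, Gus:4
Odd-degree vertices: Tao, Sam (2 total).
The non-isolated vertices are connected and exactly 2 have odd degree, so an Eulerian trail exists (from Tao to Sam).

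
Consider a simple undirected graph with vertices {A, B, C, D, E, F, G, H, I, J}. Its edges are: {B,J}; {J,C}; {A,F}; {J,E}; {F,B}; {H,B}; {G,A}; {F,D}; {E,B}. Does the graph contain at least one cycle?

|V| = 10, |E| = 9, number of components = 2.
Since 9 > 10 - 2, a cycle must exist; for instance B-E-J-B.

Yes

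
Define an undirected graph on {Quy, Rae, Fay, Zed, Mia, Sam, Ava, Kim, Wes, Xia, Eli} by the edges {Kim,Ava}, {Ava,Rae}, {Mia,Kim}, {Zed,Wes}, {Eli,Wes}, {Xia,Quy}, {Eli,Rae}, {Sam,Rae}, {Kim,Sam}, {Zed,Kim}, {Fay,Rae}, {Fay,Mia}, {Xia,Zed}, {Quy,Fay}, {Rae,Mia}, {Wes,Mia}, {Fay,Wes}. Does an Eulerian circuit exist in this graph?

Degrees: Quy:2, Rae:5, Fay:4, Zed:3, Mia:4, Sam:2, Ava:2, Kim:4, Wes:4, Xia:2, Eli:2
Vertices with odd degree: Rae, Zed. An Eulerian circuit requires all degrees even.

No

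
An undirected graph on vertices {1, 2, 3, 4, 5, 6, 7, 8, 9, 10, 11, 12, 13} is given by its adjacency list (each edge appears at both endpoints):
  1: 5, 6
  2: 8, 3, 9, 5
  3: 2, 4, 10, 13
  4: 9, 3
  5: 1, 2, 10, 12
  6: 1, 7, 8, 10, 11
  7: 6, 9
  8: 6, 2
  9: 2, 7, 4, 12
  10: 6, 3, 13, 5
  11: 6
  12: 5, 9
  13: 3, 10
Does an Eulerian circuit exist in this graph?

No

Degrees: 1:2, 2:4, 3:4, 4:2, 5:4, 6:5, 7:2, 8:2, 9:4, 10:4, 11:1, 12:2, 13:2
6, 11 have odd degree; an Eulerian circuit needs every degree to be even, so none exists.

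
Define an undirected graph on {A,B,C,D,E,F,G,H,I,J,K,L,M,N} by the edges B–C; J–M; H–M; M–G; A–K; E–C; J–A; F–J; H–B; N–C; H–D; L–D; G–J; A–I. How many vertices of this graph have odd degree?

Degrees: A:3, B:2, C:3, D:2, E:1, F:1, G:2, H:3, I:1, J:4, K:1, L:1, M:3, N:1
Odd-degree vertices: A, C, E, F, H, I, K, L, M, N.

10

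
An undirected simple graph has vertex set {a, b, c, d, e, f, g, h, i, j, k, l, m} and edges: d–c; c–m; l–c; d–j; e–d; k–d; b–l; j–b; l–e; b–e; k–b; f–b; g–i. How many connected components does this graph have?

4

Component: {a}
Component: {h}
Component: {g, i}
Component: {b, c, d, e, f, j, k, l, m}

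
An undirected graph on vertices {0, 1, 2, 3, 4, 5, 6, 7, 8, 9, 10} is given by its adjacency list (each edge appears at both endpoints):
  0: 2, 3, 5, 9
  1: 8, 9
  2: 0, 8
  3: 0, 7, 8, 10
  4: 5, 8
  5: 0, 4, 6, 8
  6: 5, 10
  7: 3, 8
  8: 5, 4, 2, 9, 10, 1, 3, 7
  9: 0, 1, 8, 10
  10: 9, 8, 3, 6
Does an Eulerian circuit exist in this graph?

Yes

Degrees: 0:4, 1:2, 2:2, 3:4, 4:2, 5:4, 6:2, 7:2, 8:8, 9:4, 10:4
All degrees are even and the non-isolated vertices are connected — an Eulerian circuit exists.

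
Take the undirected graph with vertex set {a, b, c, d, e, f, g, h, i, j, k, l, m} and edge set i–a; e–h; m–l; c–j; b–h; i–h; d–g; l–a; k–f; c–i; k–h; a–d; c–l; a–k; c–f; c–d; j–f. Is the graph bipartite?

No

The cycle c-j-f-c has length 3, which is odd, so the graph is not bipartite.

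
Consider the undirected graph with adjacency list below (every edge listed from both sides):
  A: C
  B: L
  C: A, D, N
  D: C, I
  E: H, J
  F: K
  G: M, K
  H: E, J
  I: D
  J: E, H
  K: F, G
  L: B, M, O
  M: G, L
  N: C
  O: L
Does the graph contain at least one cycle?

Yes

|V| = 15, |E| = 13, number of components = 3.
One cycle is E-H-J-E.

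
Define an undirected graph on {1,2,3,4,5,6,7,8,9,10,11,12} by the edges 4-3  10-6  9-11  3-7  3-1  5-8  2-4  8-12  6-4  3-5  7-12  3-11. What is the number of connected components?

Component: {1, 2, 3, 4, 5, 6, 7, 8, 9, 10, 11, 12}

1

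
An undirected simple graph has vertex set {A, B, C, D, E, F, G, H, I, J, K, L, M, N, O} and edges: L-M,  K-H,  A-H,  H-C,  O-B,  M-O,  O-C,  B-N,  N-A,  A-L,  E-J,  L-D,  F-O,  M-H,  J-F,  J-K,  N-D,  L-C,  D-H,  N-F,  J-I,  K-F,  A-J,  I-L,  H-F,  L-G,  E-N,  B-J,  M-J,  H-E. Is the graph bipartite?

No

H-K-F-H is an odd cycle (length 3), and a bipartite graph can contain only even cycles.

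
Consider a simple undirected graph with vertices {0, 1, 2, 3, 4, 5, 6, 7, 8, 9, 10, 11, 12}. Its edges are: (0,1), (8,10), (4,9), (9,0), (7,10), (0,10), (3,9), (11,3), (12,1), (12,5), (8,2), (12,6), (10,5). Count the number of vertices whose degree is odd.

Degrees: 0:3, 1:2, 2:1, 3:2, 4:1, 5:2, 6:1, 7:1, 8:2, 9:3, 10:4, 11:1, 12:3
Odd-degree vertices: 0, 2, 4, 6, 7, 9, 11, 12.

8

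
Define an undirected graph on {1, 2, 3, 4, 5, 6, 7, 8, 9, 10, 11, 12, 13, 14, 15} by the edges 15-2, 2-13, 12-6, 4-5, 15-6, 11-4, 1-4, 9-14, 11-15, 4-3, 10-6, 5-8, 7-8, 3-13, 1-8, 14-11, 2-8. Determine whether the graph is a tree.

No

The graph has 15 vertices and 17 edges.
Connected but with 17 > 14 edges, so it has a cycle and is not a tree.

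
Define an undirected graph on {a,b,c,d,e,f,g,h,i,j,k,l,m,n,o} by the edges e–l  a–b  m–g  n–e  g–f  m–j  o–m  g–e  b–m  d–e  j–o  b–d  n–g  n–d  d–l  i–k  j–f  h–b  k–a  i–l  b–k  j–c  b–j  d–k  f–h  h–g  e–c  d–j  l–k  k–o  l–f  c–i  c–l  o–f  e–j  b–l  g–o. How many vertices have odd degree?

Degrees: a:2, b:7, c:4, d:6, e:6, f:5, g:6, h:3, i:3, j:7, k:6, l:7, m:4, n:3, o:5
Odd-degree vertices: b, f, h, i, j, l, n, o.

8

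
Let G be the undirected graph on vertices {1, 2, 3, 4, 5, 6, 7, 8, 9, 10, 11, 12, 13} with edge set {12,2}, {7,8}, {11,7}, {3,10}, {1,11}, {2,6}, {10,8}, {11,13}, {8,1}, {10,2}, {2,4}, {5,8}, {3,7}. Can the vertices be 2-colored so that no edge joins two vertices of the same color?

Yes

A valid 2-coloring puts {2, 3, 8, 9, 11} on one side and {1, 4, 5, 6, 7, 10, 12, 13} on the other; every edge crosses between the two sides.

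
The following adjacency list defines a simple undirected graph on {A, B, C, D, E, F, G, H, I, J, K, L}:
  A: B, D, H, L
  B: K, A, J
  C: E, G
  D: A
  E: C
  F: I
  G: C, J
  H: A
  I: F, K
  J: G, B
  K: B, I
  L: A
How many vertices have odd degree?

6

Degrees: A:4, B:3, C:2, D:1, E:1, F:1, G:2, H:1, I:2, J:2, K:2, L:1
Odd-degree vertices: B, D, E, F, H, L.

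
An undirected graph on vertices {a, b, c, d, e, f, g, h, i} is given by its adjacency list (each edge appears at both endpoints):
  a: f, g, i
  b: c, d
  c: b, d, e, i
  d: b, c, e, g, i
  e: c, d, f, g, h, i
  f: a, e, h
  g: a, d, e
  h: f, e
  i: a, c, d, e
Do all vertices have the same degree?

Degrees: a:3, b:2, c:4, d:5, e:6, f:3, g:3, h:2, i:4
Vertex b has degree 2 while e has degree 6, so the graph is not regular.

No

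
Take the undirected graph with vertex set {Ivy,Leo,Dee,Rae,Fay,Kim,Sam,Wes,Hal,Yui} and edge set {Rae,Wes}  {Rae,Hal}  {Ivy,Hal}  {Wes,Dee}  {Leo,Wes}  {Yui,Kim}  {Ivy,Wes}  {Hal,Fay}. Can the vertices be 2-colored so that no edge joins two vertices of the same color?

Yes

A valid 2-coloring puts {Sam, Wes, Hal, Yui} on one side and {Ivy, Leo, Dee, Rae, Fay, Kim} on the other; every edge crosses between the two sides.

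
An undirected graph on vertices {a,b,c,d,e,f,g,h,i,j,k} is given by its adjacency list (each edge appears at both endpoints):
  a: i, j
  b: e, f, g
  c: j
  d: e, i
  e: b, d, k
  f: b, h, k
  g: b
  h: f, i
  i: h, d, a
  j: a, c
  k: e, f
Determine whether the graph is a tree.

|V| = 11, |E| = 12.
Connected but with 12 > 10 edges, so it has a cycle and is not a tree.

No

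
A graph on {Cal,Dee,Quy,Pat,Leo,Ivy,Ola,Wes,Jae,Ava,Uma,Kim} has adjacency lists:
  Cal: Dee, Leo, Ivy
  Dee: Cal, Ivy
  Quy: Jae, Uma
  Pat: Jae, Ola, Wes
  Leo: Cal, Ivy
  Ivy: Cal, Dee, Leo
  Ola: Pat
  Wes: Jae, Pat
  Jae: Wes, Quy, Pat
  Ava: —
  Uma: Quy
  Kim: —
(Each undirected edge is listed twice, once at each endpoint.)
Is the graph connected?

Component: {Ava}
Component: {Kim}
Component: {Cal, Dee, Leo, Ivy}
Component: {Quy, Pat, Ola, Wes, Jae, Uma}
There are 4 separate components, so the graph is not connected.

No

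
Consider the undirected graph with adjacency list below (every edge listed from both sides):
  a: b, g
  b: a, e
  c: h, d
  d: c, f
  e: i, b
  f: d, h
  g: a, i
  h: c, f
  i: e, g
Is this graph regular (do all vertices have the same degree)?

Degrees: a:2, b:2, c:2, d:2, e:2, f:2, g:2, h:2, i:2
Every vertex has degree 2, so the graph is 2-regular.

Yes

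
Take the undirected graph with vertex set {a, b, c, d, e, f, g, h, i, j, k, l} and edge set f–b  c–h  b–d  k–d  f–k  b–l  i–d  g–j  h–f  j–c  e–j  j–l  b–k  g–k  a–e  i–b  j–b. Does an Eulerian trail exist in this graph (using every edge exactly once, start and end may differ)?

Degrees: a:1, b:6, c:2, d:3, e:2, f:3, g:2, h:2, i:2, j:5, k:4, l:2
Odd-degree vertices: a, d, f, j (4 total).
With 4 odd-degree vertices (more than two), no single trail can use every edge.

No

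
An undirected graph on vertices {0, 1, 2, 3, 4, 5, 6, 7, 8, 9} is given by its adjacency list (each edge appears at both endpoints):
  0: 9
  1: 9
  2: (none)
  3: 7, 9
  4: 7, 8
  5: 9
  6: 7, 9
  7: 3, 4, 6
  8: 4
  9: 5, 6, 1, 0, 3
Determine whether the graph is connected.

Component: {2}
Component: {0, 1, 3, 4, 5, 6, 7, 8, 9}
There are 2 separate components, so the graph is not connected.

No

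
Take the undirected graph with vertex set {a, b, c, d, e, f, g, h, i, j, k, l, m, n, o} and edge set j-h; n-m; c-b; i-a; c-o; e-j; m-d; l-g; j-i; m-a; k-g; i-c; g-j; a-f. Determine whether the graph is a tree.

Yes

The graph has 15 vertices and 14 edges.
It is connected with exactly 14 edges, hence acyclic — it is a tree.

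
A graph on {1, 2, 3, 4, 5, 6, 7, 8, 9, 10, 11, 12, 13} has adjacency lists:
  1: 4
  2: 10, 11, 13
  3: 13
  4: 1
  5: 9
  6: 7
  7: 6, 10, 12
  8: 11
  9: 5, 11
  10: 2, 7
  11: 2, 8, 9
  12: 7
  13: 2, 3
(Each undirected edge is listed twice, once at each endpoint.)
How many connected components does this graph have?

2

Component: {1, 4}
Component: {2, 3, 5, 6, 7, 8, 9, 10, 11, 12, 13}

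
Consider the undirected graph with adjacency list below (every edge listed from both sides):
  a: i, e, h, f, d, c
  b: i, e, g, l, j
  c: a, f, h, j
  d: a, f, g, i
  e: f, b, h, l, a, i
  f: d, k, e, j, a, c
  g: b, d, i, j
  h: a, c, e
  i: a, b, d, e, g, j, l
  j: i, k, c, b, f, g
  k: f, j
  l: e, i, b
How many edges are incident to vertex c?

4

Neighbors of c: a, f, h, j.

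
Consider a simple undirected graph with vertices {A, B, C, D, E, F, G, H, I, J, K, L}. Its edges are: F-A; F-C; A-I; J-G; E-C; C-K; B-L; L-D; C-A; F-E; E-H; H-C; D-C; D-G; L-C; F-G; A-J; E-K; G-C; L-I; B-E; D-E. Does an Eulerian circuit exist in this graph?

Degrees: A:4, B:2, C:8, D:4, E:6, F:4, G:4, H:2, I:2, J:2, K:2, L:4
All degrees are even and the non-isolated vertices are connected — an Eulerian circuit exists.

Yes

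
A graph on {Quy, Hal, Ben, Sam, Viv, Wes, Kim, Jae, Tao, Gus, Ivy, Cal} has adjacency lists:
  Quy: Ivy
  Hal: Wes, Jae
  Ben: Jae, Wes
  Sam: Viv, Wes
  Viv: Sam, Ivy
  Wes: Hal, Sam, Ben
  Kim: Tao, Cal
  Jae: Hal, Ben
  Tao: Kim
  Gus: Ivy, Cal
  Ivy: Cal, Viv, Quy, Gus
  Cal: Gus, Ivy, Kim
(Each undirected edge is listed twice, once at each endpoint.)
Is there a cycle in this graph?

|V| = 12, |E| = 13, number of components = 1.
One cycle is Wes-Ben-Jae-Hal-Wes.

Yes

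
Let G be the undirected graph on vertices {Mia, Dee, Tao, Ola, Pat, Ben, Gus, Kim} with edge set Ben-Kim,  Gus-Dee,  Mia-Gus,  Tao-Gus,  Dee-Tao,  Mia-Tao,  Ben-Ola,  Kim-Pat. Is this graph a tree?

No

|V| = 8, |E| = 8.
It is not connected, so it is not a tree.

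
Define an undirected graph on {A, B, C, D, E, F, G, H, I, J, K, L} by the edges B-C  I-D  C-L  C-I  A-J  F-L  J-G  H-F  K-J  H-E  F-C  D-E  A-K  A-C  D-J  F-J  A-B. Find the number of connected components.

1

Component: {A, B, C, D, E, F, G, H, I, J, K, L}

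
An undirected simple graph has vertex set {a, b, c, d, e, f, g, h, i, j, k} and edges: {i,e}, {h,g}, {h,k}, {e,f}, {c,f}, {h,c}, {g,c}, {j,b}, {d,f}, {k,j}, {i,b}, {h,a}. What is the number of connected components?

Component: {a, b, c, d, e, f, g, h, i, j, k}

1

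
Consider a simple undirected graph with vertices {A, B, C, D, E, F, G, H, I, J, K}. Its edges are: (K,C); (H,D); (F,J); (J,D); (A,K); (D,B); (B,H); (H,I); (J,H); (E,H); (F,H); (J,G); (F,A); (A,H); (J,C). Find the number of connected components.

Component: {A, B, C, D, E, F, G, H, I, J, K}

1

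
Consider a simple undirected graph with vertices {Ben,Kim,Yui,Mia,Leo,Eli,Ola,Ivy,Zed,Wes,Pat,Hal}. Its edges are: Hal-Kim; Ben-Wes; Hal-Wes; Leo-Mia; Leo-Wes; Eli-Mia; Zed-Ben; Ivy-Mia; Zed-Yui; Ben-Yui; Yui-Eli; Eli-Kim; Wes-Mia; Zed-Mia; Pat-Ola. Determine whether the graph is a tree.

The graph has 12 vertices and 15 edges.
It is not connected, so it is not a tree.

No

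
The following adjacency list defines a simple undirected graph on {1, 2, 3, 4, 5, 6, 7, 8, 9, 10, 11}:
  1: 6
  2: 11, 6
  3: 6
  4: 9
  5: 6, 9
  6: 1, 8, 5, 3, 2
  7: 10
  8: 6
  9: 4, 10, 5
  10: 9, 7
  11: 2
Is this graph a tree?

The graph has 11 vertices and 10 edges.
Connected and |E| = |V| - 1, which characterizes a tree.

Yes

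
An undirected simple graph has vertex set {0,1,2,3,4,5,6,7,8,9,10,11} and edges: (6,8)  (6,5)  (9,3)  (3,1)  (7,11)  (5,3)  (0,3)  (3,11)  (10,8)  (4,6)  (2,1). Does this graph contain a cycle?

The graph has 12 vertices, 11 edges, and 1 connected component.
Since 11 = 12 - 1, the graph is a forest and contains no cycle.

No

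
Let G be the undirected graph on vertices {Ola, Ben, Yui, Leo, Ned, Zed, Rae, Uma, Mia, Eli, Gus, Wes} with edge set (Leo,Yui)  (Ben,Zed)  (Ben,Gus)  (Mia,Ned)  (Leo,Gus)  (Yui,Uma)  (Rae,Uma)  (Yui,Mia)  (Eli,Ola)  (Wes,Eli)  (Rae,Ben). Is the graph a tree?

The graph has 12 vertices and 11 edges.
It is not connected, so it is not a tree.

No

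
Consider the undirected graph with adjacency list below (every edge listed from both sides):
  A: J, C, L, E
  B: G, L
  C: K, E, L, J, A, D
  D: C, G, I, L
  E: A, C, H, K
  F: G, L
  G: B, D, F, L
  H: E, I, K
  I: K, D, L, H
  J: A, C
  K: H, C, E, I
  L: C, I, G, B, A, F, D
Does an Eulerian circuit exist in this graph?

No

Degrees: A:4, B:2, C:6, D:4, E:4, F:2, G:4, H:3, I:4, J:2, K:4, L:7
Vertices with odd degree: H, L. An Eulerian circuit requires all degrees even.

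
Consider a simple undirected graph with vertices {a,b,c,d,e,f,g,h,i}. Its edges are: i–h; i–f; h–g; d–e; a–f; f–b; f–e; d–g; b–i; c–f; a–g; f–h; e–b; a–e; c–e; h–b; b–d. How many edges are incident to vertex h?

4

Neighbors of h: b, f, g, i.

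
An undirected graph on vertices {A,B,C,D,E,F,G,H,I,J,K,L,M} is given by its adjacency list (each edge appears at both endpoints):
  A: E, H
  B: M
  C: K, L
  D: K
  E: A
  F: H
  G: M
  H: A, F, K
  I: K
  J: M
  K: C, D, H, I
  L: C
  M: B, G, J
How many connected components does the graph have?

2

Component: {B, G, J, M}
Component: {A, C, D, E, F, H, I, K, L}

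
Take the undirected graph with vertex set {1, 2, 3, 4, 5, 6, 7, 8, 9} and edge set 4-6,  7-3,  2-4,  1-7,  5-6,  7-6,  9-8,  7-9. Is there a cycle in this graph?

The graph has 9 vertices, 8 edges, and 1 connected component.
Since 8 = 9 - 1, the graph is a forest and contains no cycle.

No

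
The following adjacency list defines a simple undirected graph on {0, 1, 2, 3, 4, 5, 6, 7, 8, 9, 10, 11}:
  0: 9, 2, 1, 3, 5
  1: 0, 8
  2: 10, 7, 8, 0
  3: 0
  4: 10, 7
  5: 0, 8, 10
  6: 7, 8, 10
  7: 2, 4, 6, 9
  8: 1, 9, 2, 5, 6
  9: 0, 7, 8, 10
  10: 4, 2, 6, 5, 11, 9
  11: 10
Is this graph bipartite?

Color {1, 2, 3, 4, 5, 6, 9, 11} black and {0, 7, 8, 10} white. No edge joins two same-colored vertices, so the graph is bipartite.

Yes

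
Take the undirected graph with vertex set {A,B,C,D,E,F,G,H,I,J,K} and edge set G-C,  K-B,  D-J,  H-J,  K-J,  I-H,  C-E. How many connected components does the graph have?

Component: {A}
Component: {F}
Component: {C, E, G}
Component: {B, D, H, I, J, K}

4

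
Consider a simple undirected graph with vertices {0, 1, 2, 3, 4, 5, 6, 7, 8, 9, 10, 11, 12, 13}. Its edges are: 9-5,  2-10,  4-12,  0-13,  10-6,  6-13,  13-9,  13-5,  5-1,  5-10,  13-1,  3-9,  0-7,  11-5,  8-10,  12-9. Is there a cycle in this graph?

Yes

|V| = 14, |E| = 16, number of components = 1.
One cycle is 13-9-5-10-6-13.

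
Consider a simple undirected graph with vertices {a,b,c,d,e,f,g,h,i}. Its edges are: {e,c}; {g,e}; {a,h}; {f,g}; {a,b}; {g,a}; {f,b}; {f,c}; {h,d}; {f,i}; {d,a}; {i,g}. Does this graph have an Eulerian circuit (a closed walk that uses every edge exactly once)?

Yes

Degrees: a:4, b:2, c:2, d:2, e:2, f:4, g:4, h:2, i:2
Every vertex has even degree and the edges form a single connected piece, so an Eulerian circuit exists.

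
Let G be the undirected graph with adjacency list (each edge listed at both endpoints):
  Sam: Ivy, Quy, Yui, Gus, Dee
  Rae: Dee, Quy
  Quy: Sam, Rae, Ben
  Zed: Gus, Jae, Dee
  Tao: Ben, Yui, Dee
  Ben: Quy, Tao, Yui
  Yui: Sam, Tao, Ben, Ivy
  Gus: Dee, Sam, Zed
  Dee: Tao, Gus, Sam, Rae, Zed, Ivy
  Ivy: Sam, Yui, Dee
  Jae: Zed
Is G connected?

Yes

Starting from Sam and exploring outward reaches every vertex (Sam, Ivy, Yui, Quy, Dee, Gus, Tao, Ben, Rae, Zed, Jae); the graph is connected.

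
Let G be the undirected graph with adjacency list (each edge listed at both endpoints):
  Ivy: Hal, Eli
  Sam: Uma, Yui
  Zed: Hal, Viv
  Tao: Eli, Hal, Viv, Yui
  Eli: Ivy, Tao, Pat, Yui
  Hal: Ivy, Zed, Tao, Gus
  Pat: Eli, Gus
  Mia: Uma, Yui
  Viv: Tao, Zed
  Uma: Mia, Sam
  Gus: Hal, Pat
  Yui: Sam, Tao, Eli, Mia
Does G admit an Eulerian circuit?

Yes

Degrees: Ivy:2, Sam:2, Zed:2, Tao:4, Eli:4, Hal:4, Pat:2, Mia:2, Viv:2, Uma:2, Gus:2, Yui:4
All degrees are even and the non-isolated vertices are connected — an Eulerian circuit exists.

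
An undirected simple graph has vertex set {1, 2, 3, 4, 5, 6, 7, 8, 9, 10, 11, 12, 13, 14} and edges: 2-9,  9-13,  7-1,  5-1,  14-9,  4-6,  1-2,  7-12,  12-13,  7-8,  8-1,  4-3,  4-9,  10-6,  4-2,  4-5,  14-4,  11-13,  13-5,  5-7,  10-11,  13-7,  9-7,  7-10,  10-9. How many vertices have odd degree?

Degrees: 1:4, 2:3, 3:1, 4:6, 5:4, 6:2, 7:7, 8:2, 9:6, 10:4, 11:2, 12:2, 13:5, 14:2
Odd-degree vertices: 2, 3, 7, 13.

4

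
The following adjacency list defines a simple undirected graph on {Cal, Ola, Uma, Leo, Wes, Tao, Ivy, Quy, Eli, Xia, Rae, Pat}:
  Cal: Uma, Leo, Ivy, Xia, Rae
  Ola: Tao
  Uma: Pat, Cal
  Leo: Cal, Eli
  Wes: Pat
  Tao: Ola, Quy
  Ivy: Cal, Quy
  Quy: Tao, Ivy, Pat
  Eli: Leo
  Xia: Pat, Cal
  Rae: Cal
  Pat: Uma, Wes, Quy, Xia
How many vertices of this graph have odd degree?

6

Degrees: Cal:5, Ola:1, Uma:2, Leo:2, Wes:1, Tao:2, Ivy:2, Quy:3, Eli:1, Xia:2, Rae:1, Pat:4
Odd-degree vertices: Cal, Ola, Wes, Quy, Eli, Rae.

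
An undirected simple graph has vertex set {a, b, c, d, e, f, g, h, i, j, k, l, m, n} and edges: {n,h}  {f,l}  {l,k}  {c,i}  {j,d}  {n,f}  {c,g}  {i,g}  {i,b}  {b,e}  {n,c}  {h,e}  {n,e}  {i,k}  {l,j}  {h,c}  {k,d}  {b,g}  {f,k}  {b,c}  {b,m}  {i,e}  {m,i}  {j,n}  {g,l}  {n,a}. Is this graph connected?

Yes

Starting from a and exploring outward reaches every vertex (a, n, e, h, c, f, j, i, b, g, l, k, d, m); the graph is connected.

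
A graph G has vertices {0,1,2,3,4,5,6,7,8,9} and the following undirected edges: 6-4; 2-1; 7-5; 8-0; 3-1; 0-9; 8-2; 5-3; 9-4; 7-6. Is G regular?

Yes

Degrees: 0:2, 1:2, 2:2, 3:2, 4:2, 5:2, 6:2, 7:2, 8:2, 9:2
All degrees equal 2; the graph is regular.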